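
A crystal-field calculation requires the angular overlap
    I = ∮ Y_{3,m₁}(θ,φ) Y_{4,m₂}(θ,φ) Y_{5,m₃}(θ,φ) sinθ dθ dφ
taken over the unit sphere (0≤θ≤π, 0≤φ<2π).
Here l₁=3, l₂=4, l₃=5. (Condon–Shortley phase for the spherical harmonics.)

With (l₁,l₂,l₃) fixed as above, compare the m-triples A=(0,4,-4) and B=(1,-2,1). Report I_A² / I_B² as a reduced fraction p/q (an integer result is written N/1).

7056/1849

Shared (l₁,l₂,l₃)=(3,4,5): N and (l;000)² cancel in I_A²/I_B².
A: Δ = 2!·4!·6!/13! = 1/180180; Racah Σ t=2..2: t=2:+1/8640 = 1/8640; ⇒ 3j(3 4 5; 0 4 -4)² = 28/715, sgn -1
B: Δ = 2!·4!·6!/13! = 1/180180; Racah Σ t=0..2: t=0:+1/384 t=1:−1/720 t=2:+1/34560 = 43/34560; ⇒ 3j(3 4 5; 1 -2 1)² = 1849/180180, sgn +1
I_A²/I_B² = (28/715)/(1849/180180) = 7056/1849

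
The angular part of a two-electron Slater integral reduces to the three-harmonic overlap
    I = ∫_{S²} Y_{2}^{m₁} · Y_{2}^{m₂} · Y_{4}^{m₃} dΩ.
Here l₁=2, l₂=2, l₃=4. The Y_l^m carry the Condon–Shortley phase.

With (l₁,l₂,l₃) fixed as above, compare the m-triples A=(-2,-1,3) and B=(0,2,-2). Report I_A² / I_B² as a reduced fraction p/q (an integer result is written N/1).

Same 2,2,4: normalisation and zero-m 3j drop out of the ratio.
A: Δ: 0! 4! 4! / 9! → 1/630; sum: t=0:+1/144 = 1/144; 3j²(2 2 4; -2 -1 3) = Δ·Π!·Σ² = 1/18  (sign -1)
B: Δ: 0! 4! 4! / 9! → 1/630; sum: t=0:+1/96 = 1/96; 3j²(2 2 4; 0 2 -2) = Δ·Π!·Σ² = 1/42  (sign +1)
I_A²/I_B² = (1/18)/(1/42) = 7/3

7/3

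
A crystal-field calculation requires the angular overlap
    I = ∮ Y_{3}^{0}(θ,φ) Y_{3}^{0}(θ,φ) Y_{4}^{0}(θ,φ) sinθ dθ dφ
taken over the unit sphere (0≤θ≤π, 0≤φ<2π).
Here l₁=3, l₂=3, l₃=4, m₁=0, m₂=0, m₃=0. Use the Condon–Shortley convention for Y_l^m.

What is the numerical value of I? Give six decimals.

0.153870

m-sum 0 ✓  L=10 even ✓  0≤4≤6 ✓
Π(2lᵢ+1) = 7×7×9 = 441
triangle coeff Δ(3,3,4) = 1/34650
Σ_t [0,2]: t=0:+1/72 t=1:−1/16 t=2:+1/72 = -5/144
(3j)²=2/77 [(3 3 4; 0 0 0)], sign=-1
(m-triple is (0,0,0) — same symbol as above.)
⇒ 4πI² = 36/121
I = (+1)√(36/121/(4π)) = 0.15386989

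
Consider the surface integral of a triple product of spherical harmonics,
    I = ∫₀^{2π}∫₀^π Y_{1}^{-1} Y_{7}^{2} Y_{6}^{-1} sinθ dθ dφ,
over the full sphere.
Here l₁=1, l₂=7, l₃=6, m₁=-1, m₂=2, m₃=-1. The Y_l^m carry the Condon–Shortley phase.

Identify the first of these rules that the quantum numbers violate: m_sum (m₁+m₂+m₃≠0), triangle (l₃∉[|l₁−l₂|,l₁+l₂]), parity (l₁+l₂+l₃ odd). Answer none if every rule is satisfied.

none

Σmᵢ = 0  ✓
l₃∈[|l₁−l₂|,l₁+l₂]=[6,8], have l₃=6  ✓
Σlᵢ = 14 ⇒ even  ✓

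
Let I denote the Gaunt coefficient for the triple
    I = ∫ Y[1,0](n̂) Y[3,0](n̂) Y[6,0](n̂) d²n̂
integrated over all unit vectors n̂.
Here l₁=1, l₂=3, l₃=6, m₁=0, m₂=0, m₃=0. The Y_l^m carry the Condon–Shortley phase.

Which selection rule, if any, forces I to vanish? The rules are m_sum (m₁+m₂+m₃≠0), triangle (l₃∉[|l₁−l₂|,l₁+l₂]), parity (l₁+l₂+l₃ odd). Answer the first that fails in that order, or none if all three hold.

triangle

Σmᵢ = 0  ✓
l₃∈[|l₁−l₂|,l₁+l₂]=[2,4], have l₃=6  ✗
Σlᵢ = 10 ⇒ even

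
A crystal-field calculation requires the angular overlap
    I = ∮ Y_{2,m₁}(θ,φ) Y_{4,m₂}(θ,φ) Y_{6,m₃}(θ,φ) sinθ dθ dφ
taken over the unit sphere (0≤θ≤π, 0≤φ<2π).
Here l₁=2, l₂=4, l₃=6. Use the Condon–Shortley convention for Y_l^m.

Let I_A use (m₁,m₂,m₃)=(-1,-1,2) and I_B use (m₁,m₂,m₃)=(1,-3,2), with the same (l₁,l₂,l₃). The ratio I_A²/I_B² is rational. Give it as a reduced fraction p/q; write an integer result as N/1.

l's match ⇒ only the (l;m) 3-j factors differ between A and B.
A: triangle coeff Δ(2,4,6) = 1/6435; Σ_t [0,0]: t=0:+1/4320 = 1/4320; (3j)²=224/6435 [(2 4 6; -1 -1 2)], sign=+1
B: triangle coeff Δ(2,4,6) = 1/6435; Σ_t [0,0]: t=0:+1/30240 = 1/30240; (3j)²=32/6435 [(2 4 6; 1 -3 2)], sign=+1
I_A²/I_B² = (224/6435)/(32/6435) = 7/1

7/1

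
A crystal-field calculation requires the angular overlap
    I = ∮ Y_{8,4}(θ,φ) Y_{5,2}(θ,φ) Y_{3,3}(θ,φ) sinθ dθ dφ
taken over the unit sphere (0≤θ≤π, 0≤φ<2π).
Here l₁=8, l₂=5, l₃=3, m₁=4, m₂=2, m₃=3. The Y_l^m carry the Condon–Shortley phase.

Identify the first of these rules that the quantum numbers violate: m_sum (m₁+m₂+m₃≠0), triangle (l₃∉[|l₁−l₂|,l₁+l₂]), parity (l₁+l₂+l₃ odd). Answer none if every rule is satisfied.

m_sum

m₁+m₂+m₃ = 4 + 2 + 3 = 9  ✗
triangle: |8−5|=3 ≤ l₃=3 ≤ 8+5=13
parity: l₁+l₂+l₃ = 16 is even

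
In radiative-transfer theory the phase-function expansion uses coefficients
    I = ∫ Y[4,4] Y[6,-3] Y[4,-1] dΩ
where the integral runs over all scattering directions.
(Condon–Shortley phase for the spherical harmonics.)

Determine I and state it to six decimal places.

Checks pass: Σm=0; 14 even; l₃=4∈[2,10].
(2·4+1)(2·6+1)(2·4+1) = 1053
Δ: 6! 2! 6! / 15! → 1/1261260
sum: t=2:+1/4608 t=3:−1/1296 t=4:+1/4608 = -7/20736
3j²(4 6 4; 0 0 0) = Δ·Π!·Σ² = 20/1287  (sign -1)
sum: t=0:+1/51840 = 1/51840
3j²(4 6 4; 4 -3 -1) = Δ·Π!·Σ² = 8/429  (sign -1)
combine: 4πI² = 1053·20/1287·8/429 = 480/1573
take √, sign +1: I = 0.15583009

0.155830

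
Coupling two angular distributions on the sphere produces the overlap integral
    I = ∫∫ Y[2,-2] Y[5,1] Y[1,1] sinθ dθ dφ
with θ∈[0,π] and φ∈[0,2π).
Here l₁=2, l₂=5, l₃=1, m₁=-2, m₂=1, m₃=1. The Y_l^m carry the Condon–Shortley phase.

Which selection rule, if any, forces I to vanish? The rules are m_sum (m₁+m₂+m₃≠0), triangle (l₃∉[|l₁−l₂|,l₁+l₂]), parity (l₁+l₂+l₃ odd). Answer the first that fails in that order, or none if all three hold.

triangle

azimuthal sum: -2 + 1 + 1 = 0  ✓
3 ≤ 1 ≤ 7 (triangle on l)  ✗
L = 2 + 5 + 1 = 8 (even)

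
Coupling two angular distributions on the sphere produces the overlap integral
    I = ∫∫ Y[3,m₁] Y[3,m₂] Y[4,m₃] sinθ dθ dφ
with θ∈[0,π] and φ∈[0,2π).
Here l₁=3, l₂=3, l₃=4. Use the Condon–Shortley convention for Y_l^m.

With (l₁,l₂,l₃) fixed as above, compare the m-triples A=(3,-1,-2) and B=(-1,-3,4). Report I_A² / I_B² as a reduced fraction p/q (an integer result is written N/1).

Same 3,3,4: normalisation and zero-m 3j drop out of the ratio.
A: Δ: 2! 4! 4! / 11! → 1/34650; sum: t=0:+1/192 = 1/192; 3j²(3 3 4; 3 -1 -2) = Δ·Π!·Σ² = 3/77  (sign +1)
B: Δ: 2! 4! 4! / 11! → 1/34650; sum: t=0:+1/1152 = 1/1152; 3j²(3 3 4; -1 -3 4) = Δ·Π!·Σ² = 1/33  (sign +1)
I_A²/I_B² = (3/77)/(1/33) = 9/7

9/7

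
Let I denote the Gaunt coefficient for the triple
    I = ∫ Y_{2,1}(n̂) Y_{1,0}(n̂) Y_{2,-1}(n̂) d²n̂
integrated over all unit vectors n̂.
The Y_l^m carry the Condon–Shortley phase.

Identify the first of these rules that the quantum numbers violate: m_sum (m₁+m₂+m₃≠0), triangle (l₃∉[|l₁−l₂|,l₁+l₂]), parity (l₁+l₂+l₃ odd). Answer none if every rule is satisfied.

parity

m₁+m₂+m₃ = 1 + 0 − 1 = 0  ✓
triangle: |2−1|=1 ≤ l₃=2 ≤ 2+1=3  ✓
parity: l₁+l₂+l₃ = 5 is odd  ✗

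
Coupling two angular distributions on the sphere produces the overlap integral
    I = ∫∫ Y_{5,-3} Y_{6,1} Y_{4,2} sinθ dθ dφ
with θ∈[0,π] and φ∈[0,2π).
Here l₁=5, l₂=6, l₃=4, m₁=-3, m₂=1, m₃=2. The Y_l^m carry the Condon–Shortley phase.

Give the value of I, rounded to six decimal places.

L=15 odd ⇒ parity kills the (l;000) factor ⇒ I = 0

0.000000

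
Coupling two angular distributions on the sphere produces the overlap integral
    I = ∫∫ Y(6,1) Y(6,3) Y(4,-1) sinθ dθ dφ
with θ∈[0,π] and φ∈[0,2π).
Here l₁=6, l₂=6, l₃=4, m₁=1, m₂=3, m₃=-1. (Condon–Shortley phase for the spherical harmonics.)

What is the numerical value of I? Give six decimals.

1 + 3 − 1 = 3 ≠ 0: azimuthal integral kills it; I = 0

0.000000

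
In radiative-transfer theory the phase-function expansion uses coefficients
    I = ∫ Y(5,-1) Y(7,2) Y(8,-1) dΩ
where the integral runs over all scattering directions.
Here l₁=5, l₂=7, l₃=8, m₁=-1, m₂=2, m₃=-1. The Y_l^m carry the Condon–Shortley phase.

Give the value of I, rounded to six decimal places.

Checks pass: Σm=0; 20 even; l₃=8∈[2,12].
(2·5+1)(2·7+1)(2·8+1) = 2805
Δ: 4! 6! 10! / 21! → 1/814773960
sum: t=0:+1/87091200 t=1:−1/4976640 t=2:+1/2073600 t=3:−1/4976640 t=4:+1/87091200 = 1/9676800
3j²(5 7 8; 0 0 0) = Δ·Π!·Σ² = 360/46189  (sign +1)
sum: t=0:+1/6270566400 t=1:−1/58060800 t=2:+1/5806080 t=3:−1/3732480 t=4:+1/16588800 = -47/895795200
3j²(5 7 8; -1 2 -1) = Δ·Π!·Σ² = 15463/3325608  (sign +1)
combine: 4πI² = 2805·360/46189·15463/3325608 = 1159725/11408683
take √, sign +1: I = 0.08994040

0.089940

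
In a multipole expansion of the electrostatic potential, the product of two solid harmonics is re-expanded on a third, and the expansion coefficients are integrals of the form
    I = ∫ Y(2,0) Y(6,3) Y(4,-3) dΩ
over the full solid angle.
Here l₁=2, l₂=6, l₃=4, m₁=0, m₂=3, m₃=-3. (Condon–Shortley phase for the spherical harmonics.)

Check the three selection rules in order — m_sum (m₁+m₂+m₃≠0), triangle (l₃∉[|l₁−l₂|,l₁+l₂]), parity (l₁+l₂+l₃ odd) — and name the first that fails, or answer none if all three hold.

none

azimuthal sum: 0 + 3 − 3 = 0  ✓
4 ≤ 4 ≤ 8 (triangle on l)  ✓
L = 2 + 6 + 4 = 12 (even)  ✓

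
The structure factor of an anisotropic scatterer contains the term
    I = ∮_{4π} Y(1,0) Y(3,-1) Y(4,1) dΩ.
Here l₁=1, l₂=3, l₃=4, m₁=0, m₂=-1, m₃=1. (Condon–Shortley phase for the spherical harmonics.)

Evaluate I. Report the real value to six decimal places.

Rules hold: Σm=0, L=8 even, 2≤4≤4.
N = 3·7·9 = 189
Δ = 0!·2!·6!/9! = 1/252
Racah Σ t=0..0: t=0:+1/36 = 1/36
⇒ 3j(1 3 4; 0 0 0)² = 4/63, sgn +1
Racah Σ t=0..0: t=0:+1/48 = 1/48
⇒ 3j(1 3 4; 0 -1 1)² = 5/84, sgn -1
4πI² = N·(3j₀)²·(3jₘ)² = 5/7
I = -1·√(0.714286/4π) = -0.23841361

-0.238414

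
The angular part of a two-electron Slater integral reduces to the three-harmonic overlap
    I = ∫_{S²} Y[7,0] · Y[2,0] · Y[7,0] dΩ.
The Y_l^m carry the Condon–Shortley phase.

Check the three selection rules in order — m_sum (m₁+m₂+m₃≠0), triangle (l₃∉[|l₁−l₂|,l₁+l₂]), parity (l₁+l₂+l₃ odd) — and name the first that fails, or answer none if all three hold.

azimuthal sum: 0 + 0 + 0 = 0  ✓
5 ≤ 7 ≤ 9 (triangle on l)  ✓
L = 7 + 2 + 7 = 16 (even)  ✓

none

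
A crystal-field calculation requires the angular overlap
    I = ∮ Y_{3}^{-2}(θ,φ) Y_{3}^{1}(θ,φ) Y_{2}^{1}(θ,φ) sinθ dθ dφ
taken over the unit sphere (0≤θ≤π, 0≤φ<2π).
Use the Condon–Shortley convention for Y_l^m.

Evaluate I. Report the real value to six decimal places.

m-sum 0 ✓  L=8 even ✓  0≤2≤6 ✓
Π(2lᵢ+1) = 7×7×5 = 245
triangle coeff Δ(3,3,2) = 1/3780
Σ_t [1,3]: t=1:−1/24 t=2:+1/4 t=3:−1/24 = 1/6
(3j)²=4/105 [(3 3 2; 0 0 0)], sign=+1
Σ_t [3,4]: t=3:−1/12 t=4:+1/48 = -1/16
(3j)²=1/28 [(3 3 2; -2 1 1)], sign=+1
⇒ 4πI² = 1/3
I = (+1)√(1/3/(4π)) = 0.16286750

0.162868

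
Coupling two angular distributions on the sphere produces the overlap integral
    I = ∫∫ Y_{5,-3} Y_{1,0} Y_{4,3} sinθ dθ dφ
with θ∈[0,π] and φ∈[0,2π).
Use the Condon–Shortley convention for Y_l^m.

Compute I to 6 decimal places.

m-sum 0 ✓  L=10 even ✓  4≤4≤6 ✓
Π(2lᵢ+1) = 11×3×9 = 297
triangle coeff Δ(5,1,4) = 1/495
Σ_t [1,1]: t=1:−1/576 = -1/576
(3j)²=5/99 [(5 1 4; 0 0 0)], sign=-1
Σ_t [1,1]: t=1:−1/5040 = -1/5040
(3j)²=16/495 [(5 1 4; -3 0 3)], sign=+1
⇒ 4πI² = 16/33
I = (-1)√(16/33/(4π)) = -0.19642560

-0.196426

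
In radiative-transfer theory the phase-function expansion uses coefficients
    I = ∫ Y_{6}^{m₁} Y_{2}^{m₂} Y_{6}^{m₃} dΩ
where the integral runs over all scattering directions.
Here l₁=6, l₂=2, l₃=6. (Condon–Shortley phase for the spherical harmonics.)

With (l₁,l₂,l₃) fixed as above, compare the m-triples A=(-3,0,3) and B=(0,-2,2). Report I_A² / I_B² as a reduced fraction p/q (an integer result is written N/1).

Shared (l₁,l₂,l₃)=(6,2,6): N and (l;000)² cancel in I_A²/I_B².
A: Δ = 2!·10!·2!/15! = 1/90090; Racah Σ t=0..2: t=0:+1/1451520 t=1:−1/80640 t=2:+1/120960 = -1/290304; ⇒ 3j(6 2 6; -3 0 3)² = 5/2002, sgn +1
B: Δ = 2!·10!·2!/15! = 1/90090; Racah Σ t=0..0: t=0:+1/69120 = 1/69120; ⇒ 3j(6 2 6; 0 -2 2)² = 4/143, sgn +1
I_A²/I_B² = (5/2002)/(4/143) = 5/56

5/56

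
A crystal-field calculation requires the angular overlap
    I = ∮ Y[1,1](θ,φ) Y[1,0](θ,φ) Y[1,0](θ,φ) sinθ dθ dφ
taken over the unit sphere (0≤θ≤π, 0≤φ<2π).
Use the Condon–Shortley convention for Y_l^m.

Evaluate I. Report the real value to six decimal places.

0.000000

m-sum = 1 + 0 + 0 = 1 ≠ 0 ⇒ I = 0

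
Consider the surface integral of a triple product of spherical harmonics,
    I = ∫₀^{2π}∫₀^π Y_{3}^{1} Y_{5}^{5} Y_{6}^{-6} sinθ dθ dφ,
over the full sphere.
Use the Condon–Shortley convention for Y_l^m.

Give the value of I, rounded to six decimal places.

Checks pass: Σm=0; 14 even; l₃=6∈[2,8].
(2·3+1)(2·5+1)(2·6+1) = 1001
Δ: 2! 4! 8! / 15! → 1/675675
sum: t=0:+1/8640 t=1:−1/2304 t=2:+1/8640 = -7/34560
3j²(3 5 6; 0 0 0) = Δ·Π!·Σ² = 7/429  (sign -1)
sum: t=2:+1/1935360 = 1/1935360
3j²(3 5 6; 1 5 -6) = Δ·Π!·Σ² = 3/91  (sign +1)
combine: 4πI² = 1001·7/429·3/91 = 7/13
take √, sign -1: I = -0.20700098

-0.207001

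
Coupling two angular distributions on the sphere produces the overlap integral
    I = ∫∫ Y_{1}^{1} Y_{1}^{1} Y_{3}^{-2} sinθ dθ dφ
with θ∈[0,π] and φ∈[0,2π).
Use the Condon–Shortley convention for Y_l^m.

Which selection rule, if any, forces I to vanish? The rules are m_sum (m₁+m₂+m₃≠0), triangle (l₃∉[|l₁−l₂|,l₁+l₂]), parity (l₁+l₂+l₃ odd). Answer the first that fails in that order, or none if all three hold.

Σmᵢ = 0  ✓
l₃∈[|l₁−l₂|,l₁+l₂]=[0,2], have l₃=3  ✗
Σlᵢ = 5 ⇒ odd

triangle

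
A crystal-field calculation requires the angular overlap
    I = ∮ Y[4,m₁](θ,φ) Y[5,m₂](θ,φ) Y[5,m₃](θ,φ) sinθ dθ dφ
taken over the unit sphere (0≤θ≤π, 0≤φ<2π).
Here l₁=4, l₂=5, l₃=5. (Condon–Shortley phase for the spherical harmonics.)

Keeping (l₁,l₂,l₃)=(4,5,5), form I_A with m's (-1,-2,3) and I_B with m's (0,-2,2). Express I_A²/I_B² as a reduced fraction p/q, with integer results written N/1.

30/1

Same 4,5,5: normalisation and zero-m 3j drop out of the ratio.
A: Δ: 4! 4! 6! / 15! → 1/3153150; sum: t=1:−1/6912 t=2:+1/2880 t=3:−1/17280 = 1/6912; 3j²(4 5 5; -1 -2 3) = Δ·Π!·Σ² = 5/429  (sign +1)
B: Δ: 4! 4! 6! / 15! → 1/3153150; sum: t=0:+1/20736 t=1:−1/1728 t=2:+1/1920 t=3:−1/25920 = -1/20736; 3j²(4 5 5; 0 -2 2) = Δ·Π!·Σ² = 1/2574  (sign +1)
I_A²/I_B² = (5/429)/(1/2574) = 30/1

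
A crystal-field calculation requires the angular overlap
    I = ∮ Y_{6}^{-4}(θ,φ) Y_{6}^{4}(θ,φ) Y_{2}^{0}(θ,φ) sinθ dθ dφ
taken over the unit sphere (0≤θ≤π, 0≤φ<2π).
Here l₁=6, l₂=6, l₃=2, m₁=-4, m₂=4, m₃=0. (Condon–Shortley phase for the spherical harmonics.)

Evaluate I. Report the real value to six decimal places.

-0.022938

Checks pass: Σm=0; 14 even; l₃=2∈[0,12].
(2·6+1)(2·6+1)(2·2+1) = 845
Δ: 10! 2! 2! / 15! → 1/90090
sum: t=4:+1/69120 t=5:−1/14400 t=6:+1/69120 = -7/172800
3j²(6 6 2; 0 0 0) = Δ·Π!·Σ² = 14/715  (sign -1)
sum: t=8:+1/322560 t=9:−1/362880 t=10:+1/14515200 = 1/2419200
3j²(6 6 2; -4 4 0) = Δ·Π!·Σ² = 2/5005  (sign +1)
combine: 4πI² = 845·14/715·2/5005 = 4/605
take √, sign -1: I = -0.02293757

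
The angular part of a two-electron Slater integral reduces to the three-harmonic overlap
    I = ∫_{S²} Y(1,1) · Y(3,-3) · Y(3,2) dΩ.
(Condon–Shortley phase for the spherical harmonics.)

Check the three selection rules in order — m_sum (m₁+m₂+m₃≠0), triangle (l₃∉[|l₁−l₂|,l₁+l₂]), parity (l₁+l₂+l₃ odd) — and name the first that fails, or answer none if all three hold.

m₁+m₂+m₃ = 1 − 3 + 2 = 0  ✓
triangle: |1−3|=2 ≤ l₃=3 ≤ 1+3=4  ✓
parity: l₁+l₂+l₃ = 7 is odd  ✗

parity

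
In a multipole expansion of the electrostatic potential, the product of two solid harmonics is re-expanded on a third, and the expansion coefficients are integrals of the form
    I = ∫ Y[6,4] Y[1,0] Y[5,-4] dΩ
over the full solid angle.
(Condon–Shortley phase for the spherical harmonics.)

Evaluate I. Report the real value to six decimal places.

0.182727

m-sum 0 ✓  L=12 even ✓  5≤5≤7 ✓
Π(2lᵢ+1) = 13×3×11 = 429
triangle coeff Δ(6,1,5) = 1/858
Σ_t [1,1]: t=1:−1/14400 = -1/14400
(3j)²=6/143 [(6 1 5; 0 0 0)], sign=+1
Σ_t [1,1]: t=1:−1/362880 = -1/362880
(3j)²=10/429 [(6 1 5; 4 0 -4)], sign=+1
⇒ 4πI² = 60/143
I = (+1)√(60/143/(4π)) = 0.18272698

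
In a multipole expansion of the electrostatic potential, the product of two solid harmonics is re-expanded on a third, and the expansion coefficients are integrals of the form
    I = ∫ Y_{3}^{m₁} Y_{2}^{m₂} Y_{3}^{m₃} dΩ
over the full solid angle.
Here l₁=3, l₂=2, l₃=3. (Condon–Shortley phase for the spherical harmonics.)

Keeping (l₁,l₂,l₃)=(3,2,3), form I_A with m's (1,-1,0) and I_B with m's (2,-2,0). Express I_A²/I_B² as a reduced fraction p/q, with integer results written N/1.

l's match ⇒ only the (l;m) 3-j factors differ between A and B.
A: triangle coeff Δ(3,2,3) = 1/3780; Σ_t [0,1]: t=0:+1/8 t=1:−1/12 = 1/24; (3j)²=1/210 [(3 2 3; 1 -1 0)], sign=-1
B: triangle coeff Δ(3,2,3) = 1/3780; Σ_t [0,0]: t=0:+1/24 = 1/24; (3j)²=1/21 [(3 2 3; 2 -2 0)], sign=-1
I_A²/I_B² = (1/210)/(1/21) = 1/10

1/10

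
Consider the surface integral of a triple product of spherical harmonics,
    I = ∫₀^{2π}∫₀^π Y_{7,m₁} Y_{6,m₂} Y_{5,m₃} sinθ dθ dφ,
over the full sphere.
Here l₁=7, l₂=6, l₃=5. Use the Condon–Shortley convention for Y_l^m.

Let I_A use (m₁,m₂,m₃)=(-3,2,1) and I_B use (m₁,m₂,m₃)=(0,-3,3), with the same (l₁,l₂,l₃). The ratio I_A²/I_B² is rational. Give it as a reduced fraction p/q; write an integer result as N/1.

l's match ⇒ only the (l;m) 3-j factors differ between A and B.
A: triangle coeff Δ(7,6,5) = 1/174594420; Σ_t [4,8]: t=4:+1/9953280 t=5:−1/518400 t=6:+1/276480 t=7:−1/1088640 t=8:+1/46448640 = 23/25804800; (3j)²=42849/6466460 [(7 6 5; -3 2 1)], sign=+1
B: triangle coeff Δ(7,6,5) = 1/174594420; Σ_t [1,3]: t=1:−1/14515200 t=2:+1/1036800 t=3:−1/829440 = -1/3225600; (3j)²=567/230945 [(7 6 5; 0 -3 3)], sign=-1
I_A²/I_B² = (42849/6466460)/(567/230945) = 529/196

529/196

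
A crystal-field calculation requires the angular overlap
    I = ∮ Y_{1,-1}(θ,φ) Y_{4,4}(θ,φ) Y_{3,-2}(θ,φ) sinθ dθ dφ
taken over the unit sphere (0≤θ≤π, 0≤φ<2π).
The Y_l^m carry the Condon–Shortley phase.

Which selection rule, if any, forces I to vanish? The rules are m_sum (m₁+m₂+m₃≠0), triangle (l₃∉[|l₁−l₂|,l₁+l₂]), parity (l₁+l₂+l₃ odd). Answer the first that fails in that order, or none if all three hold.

m_sum

Σmᵢ = 1  ✗
l₃∈[|l₁−l₂|,l₁+l₂]=[3,5], have l₃=3
Σlᵢ = 8 ⇒ even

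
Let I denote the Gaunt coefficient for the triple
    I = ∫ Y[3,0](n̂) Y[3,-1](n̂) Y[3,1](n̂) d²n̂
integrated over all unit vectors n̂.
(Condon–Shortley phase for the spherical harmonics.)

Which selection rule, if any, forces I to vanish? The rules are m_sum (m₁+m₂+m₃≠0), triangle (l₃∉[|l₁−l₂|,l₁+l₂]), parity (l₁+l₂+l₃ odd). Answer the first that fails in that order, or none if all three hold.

m₁+m₂+m₃ = 0 − 1 + 1 = 0  ✓
triangle: |3−3|=0 ≤ l₃=3 ≤ 3+3=6  ✓
parity: l₁+l₂+l₃ = 9 is odd  ✗

parity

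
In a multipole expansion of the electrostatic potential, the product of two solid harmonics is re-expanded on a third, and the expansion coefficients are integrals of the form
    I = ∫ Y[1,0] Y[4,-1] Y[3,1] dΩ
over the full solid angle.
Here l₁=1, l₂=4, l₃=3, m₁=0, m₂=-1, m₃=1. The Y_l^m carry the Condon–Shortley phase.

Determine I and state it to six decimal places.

-0.238414

m-sum 0 ✓  L=8 even ✓  3≤3≤5 ✓
Π(2lᵢ+1) = 3×9×7 = 189
triangle coeff Δ(1,4,3) = 1/252
Σ_t [1,1]: t=1:−1/36 = -1/36
(3j)²=4/63 [(1 4 3; 0 0 0)], sign=+1
Σ_t [1,1]: t=1:−1/48 = -1/48
(3j)²=5/84 [(1 4 3; 0 -1 1)], sign=-1
⇒ 4πI² = 5/7
I = (-1)√(5/7/(4π)) = -0.23841361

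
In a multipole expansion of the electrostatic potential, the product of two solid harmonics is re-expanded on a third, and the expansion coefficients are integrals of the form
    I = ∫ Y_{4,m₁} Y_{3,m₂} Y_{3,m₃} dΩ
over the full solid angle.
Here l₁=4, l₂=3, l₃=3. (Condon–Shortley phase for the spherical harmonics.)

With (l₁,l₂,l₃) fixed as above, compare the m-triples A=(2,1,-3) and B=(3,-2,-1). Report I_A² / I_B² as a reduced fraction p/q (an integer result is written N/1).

Shared (l₁,l₂,l₃)=(4,3,3): N and (l;000)² cancel in I_A²/I_B².
A: Δ = 4!·4!·2!/11! = 1/34650; Racah Σ t=2..2: t=2:+1/192 = 1/192; ⇒ 3j(4 3 3; 2 1 -3)² = 3/77, sgn +1
B: Δ = 4!·4!·2!/11! = 1/34650; Racah Σ t=0..1: t=0:+1/144 t=1:−1/288 = 1/288; ⇒ 3j(4 3 3; 3 -2 -1)² = 1/99, sgn +1
I_A²/I_B² = (3/77)/(1/99) = 27/7

27/7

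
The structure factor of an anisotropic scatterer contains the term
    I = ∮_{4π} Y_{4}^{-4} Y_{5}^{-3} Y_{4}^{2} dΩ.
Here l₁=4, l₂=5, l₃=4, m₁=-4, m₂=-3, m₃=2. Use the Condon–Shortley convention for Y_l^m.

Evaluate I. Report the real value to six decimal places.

0.000000

m-sum = -4 − 3 + 2 = -5 ≠ 0 ⇒ I = 0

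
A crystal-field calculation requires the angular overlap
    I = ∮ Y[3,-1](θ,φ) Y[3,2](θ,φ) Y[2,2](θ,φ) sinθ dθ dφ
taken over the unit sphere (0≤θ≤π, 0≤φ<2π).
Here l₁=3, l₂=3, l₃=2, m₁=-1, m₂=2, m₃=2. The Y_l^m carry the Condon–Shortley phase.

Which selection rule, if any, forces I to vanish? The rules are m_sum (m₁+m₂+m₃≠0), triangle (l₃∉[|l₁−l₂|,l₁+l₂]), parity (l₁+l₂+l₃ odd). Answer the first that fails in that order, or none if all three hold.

m_sum

m₁+m₂+m₃ = -1 + 2 + 2 = 3  ✗
triangle: |3−3|=0 ≤ l₃=2 ≤ 3+3=6
parity: l₁+l₂+l₃ = 8 is even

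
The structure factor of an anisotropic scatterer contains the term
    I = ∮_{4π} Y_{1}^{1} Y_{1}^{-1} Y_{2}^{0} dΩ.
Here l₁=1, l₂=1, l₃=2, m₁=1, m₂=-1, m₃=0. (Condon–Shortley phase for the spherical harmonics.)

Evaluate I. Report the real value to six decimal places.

Checks pass: Σm=0; 4 even; l₃=2∈[0,2].
(2·1+1)(2·1+1)(2·2+1) = 45
Δ: 0! 2! 2! / 5! → 1/30
sum: t=0:+1/1 = 1/1
3j²(1 1 2; 0 0 0) = Δ·Π!·Σ² = 2/15  (sign +1)
sum: t=0:+1/4 = 1/4
3j²(1 1 2; 1 -1 0) = Δ·Π!·Σ² = 1/30  (sign +1)
combine: 4πI² = 45·2/15·1/30 = 1/5
take √, sign +1: I = 0.12615663

0.126157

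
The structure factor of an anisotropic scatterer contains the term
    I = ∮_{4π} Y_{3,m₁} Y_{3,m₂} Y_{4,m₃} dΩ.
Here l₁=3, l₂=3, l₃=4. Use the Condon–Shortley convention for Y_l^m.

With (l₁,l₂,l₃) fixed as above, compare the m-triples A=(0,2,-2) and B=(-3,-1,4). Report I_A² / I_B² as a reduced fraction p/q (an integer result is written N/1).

Shared (l₁,l₂,l₃)=(3,3,4): N and (l;000)² cancel in I_A²/I_B².
A: Δ = 2!·4!·4!/11! = 1/34650; Racah Σ t=1..2: t=1:−1/96 t=2:+1/72 = 1/288; ⇒ 3j(3 3 4; 0 2 -2)² = 1/462, sgn +1
B: Δ = 2!·4!·4!/11! = 1/34650; Racah Σ t=2..2: t=2:+1/1152 = 1/1152; ⇒ 3j(3 3 4; -3 -1 4)² = 1/33, sgn +1
I_A²/I_B² = (1/462)/(1/33) = 1/14

1/14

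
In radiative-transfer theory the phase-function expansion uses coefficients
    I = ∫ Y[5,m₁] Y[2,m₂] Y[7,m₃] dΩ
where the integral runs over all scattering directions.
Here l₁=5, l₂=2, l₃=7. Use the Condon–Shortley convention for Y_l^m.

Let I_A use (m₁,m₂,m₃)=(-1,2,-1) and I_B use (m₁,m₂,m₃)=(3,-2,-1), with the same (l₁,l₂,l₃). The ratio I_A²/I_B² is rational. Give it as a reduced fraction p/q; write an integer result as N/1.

Shared (l₁,l₂,l₃)=(5,2,7): N and (l;000)² cancel in I_A²/I_B².
A: Δ = 0!·10!·4!/15! = 1/15015; Racah Σ t=0..0: t=0:+1/414720 = 1/414720; ⇒ 3j(5 2 7; -1 2 -1)² = 2/429, sgn +1
B: Δ = 0!·10!·4!/15! = 1/15015; Racah Σ t=0..0: t=0:+1/1935360 = 1/1935360; ⇒ 3j(5 2 7; 3 -2 -1)² = 1/1001, sgn +1
I_A²/I_B² = (2/429)/(1/1001) = 14/3

14/3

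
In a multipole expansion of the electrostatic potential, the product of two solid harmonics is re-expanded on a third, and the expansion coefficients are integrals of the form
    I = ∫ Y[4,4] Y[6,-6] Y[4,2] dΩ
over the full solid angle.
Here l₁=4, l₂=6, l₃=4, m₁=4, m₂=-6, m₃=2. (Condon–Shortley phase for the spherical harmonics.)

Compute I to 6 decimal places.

-0.163436

Checks pass: Σm=0; 14 even; l₃=4∈[2,10].
(2·4+1)(2·6+1)(2·4+1) = 1053
Δ: 6! 2! 6! / 15! → 1/1261260
sum: t=2:+1/4608 t=3:−1/1296 t=4:+1/4608 = -7/20736
3j²(4 6 4; 0 0 0) = Δ·Π!·Σ² = 20/1287  (sign -1)
sum: t=0:+1/1036800 = 1/1036800
3j²(4 6 4; 4 -6 2) = Δ·Π!·Σ² = 4/195  (sign +1)
combine: 4πI² = 1053·20/1287·4/195 = 48/143
take √, sign -1: I = -0.16343598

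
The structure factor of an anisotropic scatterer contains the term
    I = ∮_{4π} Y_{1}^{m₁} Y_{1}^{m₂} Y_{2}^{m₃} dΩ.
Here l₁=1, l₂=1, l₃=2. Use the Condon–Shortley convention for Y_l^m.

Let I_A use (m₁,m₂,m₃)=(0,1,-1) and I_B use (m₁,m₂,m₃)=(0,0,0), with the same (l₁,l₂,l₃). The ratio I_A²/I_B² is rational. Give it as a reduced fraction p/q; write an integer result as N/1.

Same 1,1,2: normalisation and zero-m 3j drop out of the ratio.
A: Δ: 0! 2! 2! / 5! → 1/30; sum: t=0:+1/2 = 1/2; 3j²(1 1 2; 0 1 -1) = Δ·Π!·Σ² = 1/10  (sign -1)
B: Δ: 0! 2! 2! / 5! → 1/30; sum: t=0:+1/1 = 1/1; 3j²(1 1 2; 0 0 0) = Δ·Π!·Σ² = 2/15  (sign +1)
I_A²/I_B² = (1/10)/(2/15) = 3/4

3/4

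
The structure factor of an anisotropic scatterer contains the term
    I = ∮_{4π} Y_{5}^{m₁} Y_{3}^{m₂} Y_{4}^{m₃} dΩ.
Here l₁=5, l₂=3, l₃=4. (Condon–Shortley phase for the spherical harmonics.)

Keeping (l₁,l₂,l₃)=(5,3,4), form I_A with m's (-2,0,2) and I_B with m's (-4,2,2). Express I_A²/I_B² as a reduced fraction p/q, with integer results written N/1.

1/40

Same 5,3,4: normalisation and zero-m 3j drop out of the ratio.
A: Δ: 4! 6! 2! / 13! → 1/180180; sum: t=1:−1/8640 t=2:+1/480 t=3:−1/576 = 1/4320; 3j²(5 3 4; -2 0 2) = Δ·Π!·Σ² = 1/2145  (sign +1)
B: Δ: 4! 6! 2! / 13! → 1/180180; sum: t=3:−1/8640 t=4:+1/2880 = 1/4320; 3j²(5 3 4; -4 2 2) = Δ·Π!·Σ² = 8/429  (sign +1)
I_A²/I_B² = (1/2145)/(8/429) = 1/40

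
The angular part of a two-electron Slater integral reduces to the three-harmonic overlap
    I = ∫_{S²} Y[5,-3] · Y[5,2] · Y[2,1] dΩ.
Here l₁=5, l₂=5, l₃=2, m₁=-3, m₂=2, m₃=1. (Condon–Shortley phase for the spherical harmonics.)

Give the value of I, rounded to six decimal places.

m-sum 0 ✓  L=12 even ✓  0≤2≤10 ✓
Π(2lᵢ+1) = 11×11×5 = 605
triangle coeff Δ(5,5,2) = 1/38610
Σ_t [3,5]: t=3:−1/2880 t=4:+1/576 t=5:−1/2880 = 1/960
(3j)²=10/429 [(5 5 2; 0 0 0)], sign=+1
Σ_t [6,7]: t=6:+1/2880 t=7:−1/10080 = 1/4032
(3j)²=10/429 [(5 5 2; -3 2 1)], sign=-1
⇒ 4πI² = 500/1521
I = (-1)√(500/1521/(4π)) = -0.16173926

-0.161739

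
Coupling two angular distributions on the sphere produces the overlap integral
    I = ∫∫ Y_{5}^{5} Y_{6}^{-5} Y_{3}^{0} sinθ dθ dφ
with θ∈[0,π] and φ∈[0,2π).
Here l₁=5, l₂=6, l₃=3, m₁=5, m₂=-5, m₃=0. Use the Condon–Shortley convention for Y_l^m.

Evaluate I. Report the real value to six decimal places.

Rules hold: Σm=0, L=14 even, 1≤3≤11.
N = 11·13·7 = 1001
Δ = 8!·2!·4!/15! = 1/675675
Racah Σ t=3..5: t=3:−1/8640 t=4:+1/2304 t=5:−1/8640 = 7/34560
⇒ 3j(5 6 3; 0 0 0)² = 7/429, sgn -1
Racah Σ t=0..0: t=0:+1/483840 = 1/483840
⇒ 3j(5 6 3; 5 -5 0)² = 3/91, sgn -1
4πI² = N·(3j₀)²·(3jₘ)² = 7/13
I = +1·√(0.538462/4π) = 0.20700098

0.207001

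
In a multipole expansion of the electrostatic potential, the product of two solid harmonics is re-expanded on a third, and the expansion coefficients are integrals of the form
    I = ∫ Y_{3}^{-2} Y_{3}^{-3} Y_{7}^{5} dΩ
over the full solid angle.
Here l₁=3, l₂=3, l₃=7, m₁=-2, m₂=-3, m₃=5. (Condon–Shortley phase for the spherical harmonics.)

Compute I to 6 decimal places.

0.000000

triangle: need 0≤l₃≤6, have 7; I=0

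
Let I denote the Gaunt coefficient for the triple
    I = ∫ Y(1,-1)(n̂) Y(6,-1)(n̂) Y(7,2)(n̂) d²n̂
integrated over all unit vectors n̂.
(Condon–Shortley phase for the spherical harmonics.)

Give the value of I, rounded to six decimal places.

0.209937

m-sum 0 ✓  L=14 even ✓  5≤7≤7 ✓
Π(2lᵢ+1) = 3×13×15 = 585
triangle coeff Δ(1,6,7) = 1/1365
Σ_t [0,0]: t=0:+1/518400 = 1/518400
(3j)²=7/195 [(1 6 7; 0 0 0)], sign=-1
Σ_t [0,0]: t=0:+1/1209600 = 1/1209600
(3j)²=12/455 [(1 6 7; -1 -1 2)], sign=-1
⇒ 4πI² = 36/65
I = (+1)√(36/65/(4π)) = 0.20993732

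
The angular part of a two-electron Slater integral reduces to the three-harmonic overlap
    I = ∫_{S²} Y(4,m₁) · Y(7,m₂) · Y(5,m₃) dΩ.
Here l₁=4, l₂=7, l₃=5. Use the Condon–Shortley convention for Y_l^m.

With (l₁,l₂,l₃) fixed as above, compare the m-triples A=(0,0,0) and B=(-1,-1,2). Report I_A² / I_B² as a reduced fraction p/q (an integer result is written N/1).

l's match ⇒ only the (l;m) 3-j factors differ between A and B.
A: triangle coeff Δ(4,7,5) = 1/6126120; Σ_t [2,4]: t=2:+1/69120 t=3:−1/20736 t=4:+1/69120 = -1/51840; (3j)²=280/21879 [(4 7 5; 0 0 0)], sign=+1
B: triangle coeff Δ(4,7,5) = 1/6126120; Σ_t [3,5]: t=3:−1/51840 t=4:+1/69120 t=5:−1/1209600 = -41/7257600; (3j)²=1681/510510 [(4 7 5; -1 -1 2)], sign=+1
I_A²/I_B² = (280/21879)/(1681/510510) = 19600/5043

19600/5043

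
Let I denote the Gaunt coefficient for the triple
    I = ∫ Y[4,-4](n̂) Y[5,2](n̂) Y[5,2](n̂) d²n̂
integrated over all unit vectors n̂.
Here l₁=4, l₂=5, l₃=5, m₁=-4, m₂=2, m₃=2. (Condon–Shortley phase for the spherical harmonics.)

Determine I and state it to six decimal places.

Rules hold: Σm=0, L=14 even, 1≤5≤9.
N = 9·11·11 = 1089
Δ = 4!·4!·6!/15! = 1/3153150
Racah Σ t=0..4: t=0:+1/69120 t=1:−1/1728 t=2:+1/576 t=3:−1/1728 t=4:+1/69120 = 7/11520
⇒ 3j(4 5 5; 0 0 0)² = 2/143, sgn -1
Racah Σ t=4..4: t=4:+1/20736 = 1/20736
⇒ 3j(4 5 5; -4 2 2)² = 35/1287, sgn -1
4πI² = N·(3j₀)²·(3jₘ)² = 70/169
I = +1·√(0.414201/4π) = 0.18155187

0.181552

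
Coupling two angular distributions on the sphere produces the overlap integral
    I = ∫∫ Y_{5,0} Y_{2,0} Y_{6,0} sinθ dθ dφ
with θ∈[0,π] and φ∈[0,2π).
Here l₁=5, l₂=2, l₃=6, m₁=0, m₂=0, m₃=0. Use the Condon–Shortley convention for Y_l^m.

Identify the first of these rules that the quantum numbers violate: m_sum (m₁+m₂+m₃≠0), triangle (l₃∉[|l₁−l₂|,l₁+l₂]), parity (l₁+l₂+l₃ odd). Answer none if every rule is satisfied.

azimuthal sum: 0 + 0 + 0 = 0  ✓
3 ≤ 6 ≤ 7 (triangle on l)  ✓
L = 5 + 2 + 6 = 13 (odd)  ✗

parity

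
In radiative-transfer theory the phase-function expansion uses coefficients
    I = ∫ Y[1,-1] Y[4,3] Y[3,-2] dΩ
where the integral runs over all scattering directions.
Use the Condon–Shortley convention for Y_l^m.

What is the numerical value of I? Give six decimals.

Checks pass: Σm=0; 8 even; l₃=3∈[3,5].
(2·1+1)(2·4+1)(2·3+1) = 189
Δ: 2! 0! 6! / 9! → 1/252
sum: t=1:−1/36 = -1/36
3j²(1 4 3; 0 0 0) = Δ·Π!·Σ² = 4/63  (sign +1)
sum: t=2:+1/240 = 1/240
3j²(1 4 3; -1 3 -2) = Δ·Π!·Σ² = 1/12  (sign -1)
combine: 4πI² = 189·4/63·1/12 = 1/1
take √, sign -1: I = -0.28209479

-0.282095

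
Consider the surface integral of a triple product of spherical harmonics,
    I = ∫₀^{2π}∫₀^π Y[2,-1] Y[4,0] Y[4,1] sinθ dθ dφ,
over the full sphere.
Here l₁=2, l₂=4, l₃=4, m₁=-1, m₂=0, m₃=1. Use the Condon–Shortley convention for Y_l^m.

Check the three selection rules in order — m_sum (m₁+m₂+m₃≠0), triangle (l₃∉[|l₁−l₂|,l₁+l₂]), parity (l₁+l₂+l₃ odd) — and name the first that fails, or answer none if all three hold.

none

m₁+m₂+m₃ = -1 + 0 + 1 = 0  ✓
triangle: |2−4|=2 ≤ l₃=4 ≤ 2+4=6  ✓
parity: l₁+l₂+l₃ = 10 is even  ✓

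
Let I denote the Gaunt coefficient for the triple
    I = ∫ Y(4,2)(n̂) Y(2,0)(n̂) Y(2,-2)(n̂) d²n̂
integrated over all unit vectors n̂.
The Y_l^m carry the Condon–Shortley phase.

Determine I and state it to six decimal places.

Rules hold: Σm=0, L=8 even, 2≤2≤6.
N = 9·5·5 = 225
Δ = 4!·4!·0!/9! = 1/630
Racah Σ t=2..2: t=2:+1/16 = 1/16
⇒ 3j(4 2 2; 0 0 0)² = 2/35, sgn +1
Racah Σ t=2..2: t=2:+1/96 = 1/96
⇒ 3j(4 2 2; 2 0 -2)² = 1/42, sgn +1
4πI² = N·(3j₀)²·(3jₘ)² = 15/49
I = +1·√(0.306122/4π) = 0.15607835

0.156078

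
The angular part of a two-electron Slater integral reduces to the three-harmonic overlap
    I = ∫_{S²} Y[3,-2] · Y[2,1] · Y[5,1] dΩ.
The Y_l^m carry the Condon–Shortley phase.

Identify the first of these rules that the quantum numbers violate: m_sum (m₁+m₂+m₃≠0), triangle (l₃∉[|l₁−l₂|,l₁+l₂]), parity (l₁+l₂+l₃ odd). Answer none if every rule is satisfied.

none

azimuthal sum: -2 + 1 + 1 = 0  ✓
1 ≤ 5 ≤ 5 (triangle on l)  ✓
L = 3 + 2 + 5 = 10 (even)  ✓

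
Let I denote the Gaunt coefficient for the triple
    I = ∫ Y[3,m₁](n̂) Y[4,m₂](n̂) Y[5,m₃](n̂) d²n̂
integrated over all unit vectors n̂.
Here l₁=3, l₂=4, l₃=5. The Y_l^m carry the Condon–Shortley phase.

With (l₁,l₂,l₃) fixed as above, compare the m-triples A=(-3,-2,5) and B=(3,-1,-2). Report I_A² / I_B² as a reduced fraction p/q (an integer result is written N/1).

3/5

Shared (l₁,l₂,l₃)=(3,4,5): N and (l;000)² cancel in I_A²/I_B².
A: Δ = 2!·4!·6!/13! = 1/180180; Racah Σ t=2..2: t=2:+1/34560 = 1/34560; ⇒ 3j(3 4 5; -3 -2 5)² = 5/286, sgn +1
B: Δ = 2!·4!·6!/13! = 1/180180; Racah Σ t=0..0: t=0:+1/1728 = 1/1728; ⇒ 3j(3 4 5; 3 -1 -2)² = 25/858, sgn -1
I_A²/I_B² = (5/286)/(25/858) = 3/5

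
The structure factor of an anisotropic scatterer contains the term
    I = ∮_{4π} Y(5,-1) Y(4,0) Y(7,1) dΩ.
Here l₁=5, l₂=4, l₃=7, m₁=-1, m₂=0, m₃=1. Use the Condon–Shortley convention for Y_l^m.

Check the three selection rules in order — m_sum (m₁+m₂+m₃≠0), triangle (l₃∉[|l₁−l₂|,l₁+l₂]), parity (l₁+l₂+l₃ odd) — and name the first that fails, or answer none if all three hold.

m₁+m₂+m₃ = -1 + 0 + 1 = 0  ✓
triangle: |5−4|=1 ≤ l₃=7 ≤ 5+4=9  ✓
parity: l₁+l₂+l₃ = 16 is even  ✓

none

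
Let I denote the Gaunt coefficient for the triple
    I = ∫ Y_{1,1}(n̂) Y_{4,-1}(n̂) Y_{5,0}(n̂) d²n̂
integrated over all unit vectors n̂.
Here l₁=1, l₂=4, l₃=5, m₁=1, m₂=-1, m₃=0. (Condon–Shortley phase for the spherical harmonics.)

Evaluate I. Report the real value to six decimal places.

0.155288

Rules hold: Σm=0, L=10 even, 3≤5≤5.
N = 3·9·11 = 297
Δ = 0!·2!·8!/11! = 1/495
Racah Σ t=0..0: t=0:+1/576 = 1/576
⇒ 3j(1 4 5; 0 0 0)² = 5/99, sgn -1
Racah Σ t=0..0: t=0:+1/1440 = 1/1440
⇒ 3j(1 4 5; 1 -1 0)² = 2/99, sgn -1
4πI² = N·(3j₀)²·(3jₘ)² = 10/33
I = +1·√(0.30303/4π) = 0.15528807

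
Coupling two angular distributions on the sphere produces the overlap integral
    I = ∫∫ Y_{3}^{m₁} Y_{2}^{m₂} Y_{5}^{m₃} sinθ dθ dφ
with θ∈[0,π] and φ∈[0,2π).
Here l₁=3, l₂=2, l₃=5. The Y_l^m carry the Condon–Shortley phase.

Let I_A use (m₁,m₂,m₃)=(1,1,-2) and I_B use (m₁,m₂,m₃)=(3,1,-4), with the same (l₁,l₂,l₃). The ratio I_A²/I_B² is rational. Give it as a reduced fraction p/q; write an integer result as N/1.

5/4

Same 3,2,5: normalisation and zero-m 3j drop out of the ratio.
A: Δ: 0! 6! 4! / 11! → 1/2310; sum: t=0:+1/288 = 1/288; 3j²(3 2 5; 1 1 -2) = Δ·Π!·Σ² = 1/22  (sign -1)
B: Δ: 0! 6! 4! / 11! → 1/2310; sum: t=0:+1/4320 = 1/4320; 3j²(3 2 5; 3 1 -4) = Δ·Π!·Σ² = 2/55  (sign -1)
I_A²/I_B² = (1/22)/(2/55) = 5/4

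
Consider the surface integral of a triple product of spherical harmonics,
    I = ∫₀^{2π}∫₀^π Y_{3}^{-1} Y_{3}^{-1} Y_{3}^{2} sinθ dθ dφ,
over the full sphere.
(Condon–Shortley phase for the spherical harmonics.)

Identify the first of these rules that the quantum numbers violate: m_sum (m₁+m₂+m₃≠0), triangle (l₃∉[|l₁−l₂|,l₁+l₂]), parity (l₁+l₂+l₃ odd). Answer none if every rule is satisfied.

m₁+m₂+m₃ = -1 − 1 + 2 = 0  ✓
triangle: |3−3|=0 ≤ l₃=3 ≤ 3+3=6  ✓
parity: l₁+l₂+l₃ = 9 is odd  ✗

parity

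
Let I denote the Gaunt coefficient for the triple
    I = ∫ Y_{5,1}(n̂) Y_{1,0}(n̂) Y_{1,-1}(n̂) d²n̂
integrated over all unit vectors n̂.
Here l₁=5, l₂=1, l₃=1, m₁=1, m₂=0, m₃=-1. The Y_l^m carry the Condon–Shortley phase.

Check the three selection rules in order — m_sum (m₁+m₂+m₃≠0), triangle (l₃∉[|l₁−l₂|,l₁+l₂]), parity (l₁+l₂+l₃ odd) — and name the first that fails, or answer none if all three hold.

triangle

m₁+m₂+m₃ = 1 + 0 − 1 = 0  ✓
triangle: |5−1|=4 ≤ l₃=1 ≤ 5+1=6  ✗
parity: l₁+l₂+l₃ = 7 is odd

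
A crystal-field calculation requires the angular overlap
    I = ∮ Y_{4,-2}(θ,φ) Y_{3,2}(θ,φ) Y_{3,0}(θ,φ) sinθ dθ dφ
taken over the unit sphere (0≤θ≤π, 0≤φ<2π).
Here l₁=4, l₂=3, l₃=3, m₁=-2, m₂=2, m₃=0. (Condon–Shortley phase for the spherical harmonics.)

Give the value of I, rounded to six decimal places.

m-sum 0 ✓  L=10 even ✓  1≤3≤7 ✓
Π(2lᵢ+1) = 9×7×7 = 441
triangle coeff Δ(4,3,3) = 1/34650
Σ_t [1,3]: t=1:−1/72 t=2:+1/16 t=3:−1/72 = 5/144
(3j)²=2/77 [(4 3 3; 0 0 0)], sign=-1
Σ_t [3,4]: t=3:−1/72 t=4:+1/96 = -1/288
(3j)²=1/462 [(4 3 3; -2 2 0)], sign=+1
⇒ 4πI² = 3/121
I = (-1)√(3/121/(4π)) = -0.04441841

-0.044418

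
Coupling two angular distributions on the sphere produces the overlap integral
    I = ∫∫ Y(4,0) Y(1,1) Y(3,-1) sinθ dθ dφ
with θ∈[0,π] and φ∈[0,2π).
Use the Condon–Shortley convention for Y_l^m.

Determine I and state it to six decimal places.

m-sum 0 ✓  L=8 even ✓  3≤3≤5 ✓
Π(2lᵢ+1) = 9×3×7 = 189
triangle coeff Δ(4,1,3) = 1/252
Σ_t [1,1]: t=1:−1/36 = -1/36
(3j)²=4/63 [(4 1 3; 0 0 0)], sign=+1
Σ_t [2,2]: t=2:+1/96 = 1/96
(3j)²=1/42 [(4 1 3; 0 1 -1)], sign=+1
⇒ 4πI² = 2/7
I = (+1)√(2/7/(4π)) = 0.15078601

0.150786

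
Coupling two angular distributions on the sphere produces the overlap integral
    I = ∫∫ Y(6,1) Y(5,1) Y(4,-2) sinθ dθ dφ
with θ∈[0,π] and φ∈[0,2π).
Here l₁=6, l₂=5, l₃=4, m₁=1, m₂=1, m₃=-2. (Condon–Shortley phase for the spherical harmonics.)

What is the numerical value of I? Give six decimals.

Σlᵢ=15 odd — θ-integrand is odd under cosθ→−cosθ; I=0

0.000000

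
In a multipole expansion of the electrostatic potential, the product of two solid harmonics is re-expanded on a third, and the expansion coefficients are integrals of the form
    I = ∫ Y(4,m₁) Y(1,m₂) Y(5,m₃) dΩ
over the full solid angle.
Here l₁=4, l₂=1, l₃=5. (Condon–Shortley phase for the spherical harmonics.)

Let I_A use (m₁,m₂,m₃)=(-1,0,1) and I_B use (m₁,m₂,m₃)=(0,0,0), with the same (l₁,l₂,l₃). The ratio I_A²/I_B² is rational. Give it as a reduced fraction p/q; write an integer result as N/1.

24/25

Same 4,1,5: normalisation and zero-m 3j drop out of the ratio.
A: Δ: 0! 8! 2! / 11! → 1/495; sum: t=0:+1/720 = 1/720; 3j²(4 1 5; -1 0 1) = Δ·Π!·Σ² = 8/165  (sign +1)
B: Δ: 0! 8! 2! / 11! → 1/495; sum: t=0:+1/576 = 1/576; 3j²(4 1 5; 0 0 0) = Δ·Π!·Σ² = 5/99  (sign -1)
I_A²/I_B² = (8/165)/(5/99) = 24/25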